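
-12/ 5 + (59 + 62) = 593/ 5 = 118.60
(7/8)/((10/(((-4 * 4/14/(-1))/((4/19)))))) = 19/40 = 0.48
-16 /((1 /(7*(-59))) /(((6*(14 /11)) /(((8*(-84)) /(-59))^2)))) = 205379 /528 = 388.98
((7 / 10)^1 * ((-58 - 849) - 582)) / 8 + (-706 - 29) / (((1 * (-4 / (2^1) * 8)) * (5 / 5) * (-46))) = -483133 / 3680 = -131.29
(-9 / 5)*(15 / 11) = -27 / 11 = -2.45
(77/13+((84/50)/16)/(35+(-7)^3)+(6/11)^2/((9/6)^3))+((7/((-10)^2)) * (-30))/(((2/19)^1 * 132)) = 22121743/3775200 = 5.86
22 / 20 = 11 / 10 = 1.10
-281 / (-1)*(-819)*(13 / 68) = -2991807 / 68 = -43997.16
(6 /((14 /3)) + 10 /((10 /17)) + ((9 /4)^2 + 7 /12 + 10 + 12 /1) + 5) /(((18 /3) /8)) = 17113 /252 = 67.91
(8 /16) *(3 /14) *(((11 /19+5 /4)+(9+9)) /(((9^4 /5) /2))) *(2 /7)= 7535 /8144388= 0.00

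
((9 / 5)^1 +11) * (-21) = -1344 / 5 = -268.80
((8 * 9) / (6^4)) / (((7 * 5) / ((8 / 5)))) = 4 / 1575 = 0.00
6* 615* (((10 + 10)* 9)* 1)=664200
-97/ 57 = -1.70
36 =36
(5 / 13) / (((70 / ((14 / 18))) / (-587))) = -587 / 234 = -2.51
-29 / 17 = -1.71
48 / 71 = 0.68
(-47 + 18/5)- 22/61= -43.76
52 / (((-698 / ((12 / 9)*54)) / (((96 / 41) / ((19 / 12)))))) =-7.93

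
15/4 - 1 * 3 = 3/4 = 0.75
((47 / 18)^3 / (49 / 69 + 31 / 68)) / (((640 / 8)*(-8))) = -40594793 / 1701699840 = -0.02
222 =222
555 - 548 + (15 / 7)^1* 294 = 637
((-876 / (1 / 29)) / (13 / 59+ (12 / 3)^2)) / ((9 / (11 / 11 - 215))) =3686792 / 99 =37240.32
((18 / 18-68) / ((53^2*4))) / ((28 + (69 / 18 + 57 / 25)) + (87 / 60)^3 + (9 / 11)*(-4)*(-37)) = -4422000 / 117356528413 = -0.00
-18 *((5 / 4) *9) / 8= -405 / 16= -25.31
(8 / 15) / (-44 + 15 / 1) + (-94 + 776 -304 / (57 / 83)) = 104102 / 435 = 239.31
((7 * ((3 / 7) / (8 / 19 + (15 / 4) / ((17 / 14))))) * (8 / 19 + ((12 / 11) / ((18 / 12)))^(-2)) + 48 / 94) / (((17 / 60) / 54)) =3434004315 / 7245332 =473.96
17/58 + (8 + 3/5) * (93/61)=237127/17690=13.40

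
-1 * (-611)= 611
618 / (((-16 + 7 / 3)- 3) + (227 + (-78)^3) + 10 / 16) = -14832 / 11384185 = -0.00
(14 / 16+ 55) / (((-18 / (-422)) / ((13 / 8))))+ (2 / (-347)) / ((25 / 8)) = 3545530153 / 1665600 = 2128.68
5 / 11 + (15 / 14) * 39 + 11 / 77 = 6527 / 154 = 42.38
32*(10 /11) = 29.09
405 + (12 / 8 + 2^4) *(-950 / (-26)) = 27155 / 26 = 1044.42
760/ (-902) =-380/ 451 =-0.84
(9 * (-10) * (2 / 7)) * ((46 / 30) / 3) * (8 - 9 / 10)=-3266 / 35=-93.31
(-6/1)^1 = -6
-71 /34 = -2.09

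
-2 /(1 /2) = -4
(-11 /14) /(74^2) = -11 /76664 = -0.00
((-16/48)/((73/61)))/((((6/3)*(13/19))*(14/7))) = -1159/11388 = -0.10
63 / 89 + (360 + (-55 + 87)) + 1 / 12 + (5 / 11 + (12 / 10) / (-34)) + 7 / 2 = 396147121 / 998580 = 396.71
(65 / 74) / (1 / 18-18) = -585 / 11951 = -0.05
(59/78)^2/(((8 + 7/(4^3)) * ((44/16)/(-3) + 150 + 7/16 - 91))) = 891136/739140597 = 0.00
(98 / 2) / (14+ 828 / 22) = 539 / 568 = 0.95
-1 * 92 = -92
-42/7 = -6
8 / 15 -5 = -67 / 15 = -4.47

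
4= 4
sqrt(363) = 11 * sqrt(3) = 19.05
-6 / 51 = -2 / 17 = -0.12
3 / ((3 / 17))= 17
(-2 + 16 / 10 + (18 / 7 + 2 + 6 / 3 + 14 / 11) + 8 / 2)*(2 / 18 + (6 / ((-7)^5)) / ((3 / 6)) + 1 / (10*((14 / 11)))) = 1259408837 / 582362550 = 2.16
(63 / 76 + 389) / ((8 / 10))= 148135 / 304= 487.29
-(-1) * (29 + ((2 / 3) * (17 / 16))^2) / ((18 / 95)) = 1614335 / 10368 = 155.70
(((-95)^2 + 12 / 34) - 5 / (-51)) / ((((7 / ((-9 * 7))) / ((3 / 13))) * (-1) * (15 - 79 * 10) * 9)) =-460298 / 171275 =-2.69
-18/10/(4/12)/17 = -27/85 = -0.32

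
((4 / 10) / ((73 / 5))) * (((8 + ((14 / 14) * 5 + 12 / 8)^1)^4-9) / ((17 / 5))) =356.13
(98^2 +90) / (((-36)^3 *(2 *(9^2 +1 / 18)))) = -4847 / 3781728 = -0.00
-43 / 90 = -0.48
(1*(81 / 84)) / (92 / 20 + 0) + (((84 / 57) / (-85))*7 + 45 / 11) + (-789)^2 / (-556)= -443466709234 / 397562935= -1115.46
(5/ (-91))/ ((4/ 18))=-45/ 182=-0.25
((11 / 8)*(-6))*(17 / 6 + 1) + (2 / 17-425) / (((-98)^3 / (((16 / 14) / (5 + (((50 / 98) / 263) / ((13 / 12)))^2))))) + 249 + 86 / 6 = 4550475436760241227 / 19638799109590920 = 231.71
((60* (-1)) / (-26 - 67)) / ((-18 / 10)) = -100 / 279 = -0.36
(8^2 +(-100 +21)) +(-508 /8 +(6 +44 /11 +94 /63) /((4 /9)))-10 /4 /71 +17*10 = 58309 /497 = 117.32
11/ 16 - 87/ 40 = -119/ 80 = -1.49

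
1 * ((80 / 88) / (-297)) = -10 / 3267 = -0.00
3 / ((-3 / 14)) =-14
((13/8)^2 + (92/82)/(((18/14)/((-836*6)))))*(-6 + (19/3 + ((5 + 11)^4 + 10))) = -6771419113171/23616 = -286730145.37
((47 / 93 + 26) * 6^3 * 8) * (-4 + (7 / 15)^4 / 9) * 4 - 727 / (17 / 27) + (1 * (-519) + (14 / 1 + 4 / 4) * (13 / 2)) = -7826996103503 / 10671750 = -733431.36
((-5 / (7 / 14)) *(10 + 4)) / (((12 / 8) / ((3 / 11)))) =-280 / 11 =-25.45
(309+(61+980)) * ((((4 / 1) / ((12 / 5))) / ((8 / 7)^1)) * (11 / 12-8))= -223125 / 16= -13945.31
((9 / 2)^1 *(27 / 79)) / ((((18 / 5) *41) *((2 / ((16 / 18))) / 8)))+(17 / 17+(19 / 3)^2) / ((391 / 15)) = 6132910 / 3799347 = 1.61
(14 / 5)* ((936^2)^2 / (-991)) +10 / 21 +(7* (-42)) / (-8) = -902631965135731 / 416220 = -2168641500.01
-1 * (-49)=49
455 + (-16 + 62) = 501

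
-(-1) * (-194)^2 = 37636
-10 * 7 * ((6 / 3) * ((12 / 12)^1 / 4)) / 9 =-35 / 9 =-3.89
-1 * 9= -9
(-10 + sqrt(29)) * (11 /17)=-110 /17 + 11 * sqrt(29) /17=-2.99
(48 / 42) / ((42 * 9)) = 4 / 1323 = 0.00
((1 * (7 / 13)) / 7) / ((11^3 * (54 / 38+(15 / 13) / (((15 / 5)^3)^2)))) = 0.00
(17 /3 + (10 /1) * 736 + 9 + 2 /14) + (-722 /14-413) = 145115 /21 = 6910.24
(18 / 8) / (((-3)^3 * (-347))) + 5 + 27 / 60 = 56737 / 10410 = 5.45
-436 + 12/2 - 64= -494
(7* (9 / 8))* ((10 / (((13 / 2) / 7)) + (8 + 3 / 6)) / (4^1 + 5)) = 3507 / 208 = 16.86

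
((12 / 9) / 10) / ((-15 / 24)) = -0.21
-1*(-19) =19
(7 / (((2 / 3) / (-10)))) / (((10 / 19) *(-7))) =57 / 2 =28.50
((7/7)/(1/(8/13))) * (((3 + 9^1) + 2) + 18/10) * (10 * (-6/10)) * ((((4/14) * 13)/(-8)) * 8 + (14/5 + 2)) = -144096/2275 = -63.34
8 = 8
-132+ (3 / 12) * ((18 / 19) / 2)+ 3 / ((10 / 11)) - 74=-76981 / 380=-202.58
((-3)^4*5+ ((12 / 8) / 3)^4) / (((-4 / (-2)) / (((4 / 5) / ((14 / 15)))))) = 19443 / 112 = 173.60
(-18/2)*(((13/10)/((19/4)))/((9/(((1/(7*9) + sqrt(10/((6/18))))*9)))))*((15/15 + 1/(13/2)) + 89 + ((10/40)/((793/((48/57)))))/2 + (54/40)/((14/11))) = -3463316091*sqrt(30)/15414700 - 384812899/107902900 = -1234.17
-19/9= -2.11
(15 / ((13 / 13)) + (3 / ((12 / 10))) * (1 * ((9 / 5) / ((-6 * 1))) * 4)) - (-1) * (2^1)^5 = 44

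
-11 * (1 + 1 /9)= -110 /9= -12.22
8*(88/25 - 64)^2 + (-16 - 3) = 18277277/625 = 29243.64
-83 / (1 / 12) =-996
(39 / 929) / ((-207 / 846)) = -3666 / 21367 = -0.17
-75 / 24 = -25 / 8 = -3.12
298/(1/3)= 894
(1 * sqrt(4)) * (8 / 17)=16 / 17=0.94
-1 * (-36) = 36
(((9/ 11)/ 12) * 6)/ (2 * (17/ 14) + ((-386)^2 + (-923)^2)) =63/ 154142824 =0.00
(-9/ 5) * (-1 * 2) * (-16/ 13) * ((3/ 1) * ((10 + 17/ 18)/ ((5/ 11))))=-104016/ 325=-320.05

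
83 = 83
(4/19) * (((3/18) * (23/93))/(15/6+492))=0.00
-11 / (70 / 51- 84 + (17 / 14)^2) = 109956 / 811205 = 0.14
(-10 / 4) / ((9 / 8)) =-20 / 9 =-2.22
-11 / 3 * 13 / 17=-143 / 51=-2.80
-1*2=-2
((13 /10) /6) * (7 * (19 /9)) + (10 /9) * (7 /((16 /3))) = 5033 /1080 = 4.66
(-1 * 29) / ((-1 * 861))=29 / 861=0.03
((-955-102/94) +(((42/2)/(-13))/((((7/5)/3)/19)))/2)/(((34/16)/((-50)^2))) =-12085210000/10387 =-1163493.79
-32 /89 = -0.36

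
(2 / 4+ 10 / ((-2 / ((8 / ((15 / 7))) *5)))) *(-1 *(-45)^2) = 375975 / 2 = 187987.50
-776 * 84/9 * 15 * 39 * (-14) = 59317440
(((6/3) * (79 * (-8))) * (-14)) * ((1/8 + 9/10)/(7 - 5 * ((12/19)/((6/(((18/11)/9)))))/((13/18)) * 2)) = 246410164/91495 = 2693.15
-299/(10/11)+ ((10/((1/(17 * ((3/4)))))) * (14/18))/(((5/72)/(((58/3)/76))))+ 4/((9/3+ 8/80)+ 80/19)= 9213181/263910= 34.91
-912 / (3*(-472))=38 / 59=0.64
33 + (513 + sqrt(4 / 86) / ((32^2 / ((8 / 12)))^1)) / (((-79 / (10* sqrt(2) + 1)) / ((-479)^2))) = -229441* (1 + 10* sqrt(2))* (sqrt(86) + 33882624) / 5217792 + 33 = -22560458.21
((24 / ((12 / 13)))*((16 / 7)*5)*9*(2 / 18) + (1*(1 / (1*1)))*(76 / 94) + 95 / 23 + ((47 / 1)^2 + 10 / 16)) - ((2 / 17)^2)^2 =12699257084267 / 5056027256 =2511.71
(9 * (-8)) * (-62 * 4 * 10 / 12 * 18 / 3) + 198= 89478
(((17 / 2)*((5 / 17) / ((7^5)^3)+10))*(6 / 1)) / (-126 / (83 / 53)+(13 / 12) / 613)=-1478293234234075327860 / 233211088536696419527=-6.34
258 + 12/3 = 262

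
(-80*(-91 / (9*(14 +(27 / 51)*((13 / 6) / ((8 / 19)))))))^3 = 7764273944068096000 / 68623890957621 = 113142.43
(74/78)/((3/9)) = 37/13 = 2.85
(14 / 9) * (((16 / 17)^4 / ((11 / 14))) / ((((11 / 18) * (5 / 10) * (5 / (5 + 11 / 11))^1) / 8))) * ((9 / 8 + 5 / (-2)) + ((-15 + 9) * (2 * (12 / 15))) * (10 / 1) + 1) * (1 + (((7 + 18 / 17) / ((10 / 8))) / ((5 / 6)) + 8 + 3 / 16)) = -1709593325862912 / 21475337125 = -79607.29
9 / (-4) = -9 / 4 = -2.25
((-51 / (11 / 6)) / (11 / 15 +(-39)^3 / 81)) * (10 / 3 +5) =6375 / 20119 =0.32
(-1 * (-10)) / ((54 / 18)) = 10 / 3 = 3.33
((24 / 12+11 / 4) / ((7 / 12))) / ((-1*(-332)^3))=0.00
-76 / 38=-2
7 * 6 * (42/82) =882/41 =21.51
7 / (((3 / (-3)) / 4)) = -28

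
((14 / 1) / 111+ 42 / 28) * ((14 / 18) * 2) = 2527 / 999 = 2.53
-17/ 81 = -0.21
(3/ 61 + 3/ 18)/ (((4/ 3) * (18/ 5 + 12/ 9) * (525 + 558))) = 395/ 13036432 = 0.00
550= 550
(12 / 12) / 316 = 1 / 316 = 0.00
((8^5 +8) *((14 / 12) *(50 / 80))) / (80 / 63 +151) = 3011295 / 19186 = 156.95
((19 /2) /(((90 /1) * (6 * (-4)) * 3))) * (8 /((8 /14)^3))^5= -90203668688917 /424673280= -212407.21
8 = 8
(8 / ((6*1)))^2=16 / 9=1.78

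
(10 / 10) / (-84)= -1 / 84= -0.01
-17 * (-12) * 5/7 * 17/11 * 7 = 17340/11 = 1576.36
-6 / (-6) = 1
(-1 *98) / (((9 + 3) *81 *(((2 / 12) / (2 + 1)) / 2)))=-98 / 27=-3.63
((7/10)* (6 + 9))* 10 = 105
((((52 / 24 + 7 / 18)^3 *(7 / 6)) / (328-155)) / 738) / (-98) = -12167 / 7818245064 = -0.00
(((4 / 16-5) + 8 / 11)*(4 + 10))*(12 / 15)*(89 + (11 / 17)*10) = -4021794 / 935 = -4301.38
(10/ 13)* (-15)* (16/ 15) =-160/ 13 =-12.31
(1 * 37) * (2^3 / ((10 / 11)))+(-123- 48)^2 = 147833 / 5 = 29566.60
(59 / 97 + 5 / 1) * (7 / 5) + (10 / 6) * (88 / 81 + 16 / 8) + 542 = 65409004 / 117855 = 555.00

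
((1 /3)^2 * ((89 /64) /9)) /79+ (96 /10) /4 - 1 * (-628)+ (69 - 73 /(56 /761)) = -4194311021 /14333760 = -292.62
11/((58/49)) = 539/58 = 9.29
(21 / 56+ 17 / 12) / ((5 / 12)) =43 / 10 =4.30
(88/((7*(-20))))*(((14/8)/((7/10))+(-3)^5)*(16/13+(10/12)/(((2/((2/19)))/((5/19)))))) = 14237267/75810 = 187.80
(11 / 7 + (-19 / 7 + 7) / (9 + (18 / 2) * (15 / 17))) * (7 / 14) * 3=613 / 224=2.74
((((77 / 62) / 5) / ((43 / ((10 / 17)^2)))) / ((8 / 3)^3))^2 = 108056025 / 9726036945731584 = 0.00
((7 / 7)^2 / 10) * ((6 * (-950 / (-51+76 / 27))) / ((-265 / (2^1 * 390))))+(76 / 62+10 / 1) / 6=-70426766 / 2137543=-32.95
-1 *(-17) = 17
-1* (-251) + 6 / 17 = 4273 / 17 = 251.35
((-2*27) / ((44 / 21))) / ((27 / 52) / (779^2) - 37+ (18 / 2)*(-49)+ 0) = 8946050022 / 165920038559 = 0.05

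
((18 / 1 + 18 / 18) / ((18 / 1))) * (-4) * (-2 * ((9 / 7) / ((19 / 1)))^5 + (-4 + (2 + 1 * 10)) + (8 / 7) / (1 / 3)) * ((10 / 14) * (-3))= 4756089778220 / 45996405987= 103.40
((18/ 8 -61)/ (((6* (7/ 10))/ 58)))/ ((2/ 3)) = -34075/ 28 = -1216.96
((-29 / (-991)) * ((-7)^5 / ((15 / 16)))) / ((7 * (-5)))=14.99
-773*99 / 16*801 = -61298127 / 16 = -3831132.94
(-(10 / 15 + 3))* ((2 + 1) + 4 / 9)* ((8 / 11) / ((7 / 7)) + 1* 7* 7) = -628.04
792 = 792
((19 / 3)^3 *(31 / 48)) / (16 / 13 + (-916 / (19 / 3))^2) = 997867897 / 127235225088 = 0.01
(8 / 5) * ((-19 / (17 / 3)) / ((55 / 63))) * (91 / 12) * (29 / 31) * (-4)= 25271064 / 144925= 174.37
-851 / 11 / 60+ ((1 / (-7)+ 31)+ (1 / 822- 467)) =-276867599 / 632940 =-437.43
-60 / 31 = -1.94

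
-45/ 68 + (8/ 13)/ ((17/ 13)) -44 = -3005/ 68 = -44.19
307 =307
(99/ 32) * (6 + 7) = 1287/ 32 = 40.22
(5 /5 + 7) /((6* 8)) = 1 /6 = 0.17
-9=-9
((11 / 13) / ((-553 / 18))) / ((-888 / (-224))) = -0.01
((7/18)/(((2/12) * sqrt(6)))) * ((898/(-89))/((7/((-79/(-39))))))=-35471 * sqrt(6)/31239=-2.78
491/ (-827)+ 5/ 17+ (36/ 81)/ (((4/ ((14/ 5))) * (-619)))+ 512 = 511.70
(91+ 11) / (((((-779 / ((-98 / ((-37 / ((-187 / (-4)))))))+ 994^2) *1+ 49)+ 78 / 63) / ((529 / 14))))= 105946533 / 27161329661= 0.00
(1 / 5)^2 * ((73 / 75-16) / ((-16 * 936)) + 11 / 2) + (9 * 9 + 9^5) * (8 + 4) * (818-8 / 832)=580413257.53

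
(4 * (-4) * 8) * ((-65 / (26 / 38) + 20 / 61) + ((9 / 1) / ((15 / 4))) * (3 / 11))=12034.25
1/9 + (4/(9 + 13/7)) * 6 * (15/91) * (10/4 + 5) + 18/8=45295/8892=5.09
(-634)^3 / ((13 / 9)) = -2293560936 / 13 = -176427764.31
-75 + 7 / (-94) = -7057 / 94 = -75.07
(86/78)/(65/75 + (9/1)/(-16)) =3440/949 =3.62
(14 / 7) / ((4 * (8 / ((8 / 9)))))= 1 / 18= 0.06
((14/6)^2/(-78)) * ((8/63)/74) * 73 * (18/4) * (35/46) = -17885/597402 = -0.03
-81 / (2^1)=-81 / 2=-40.50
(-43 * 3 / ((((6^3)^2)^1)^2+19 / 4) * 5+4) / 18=17414257436 / 78364164267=0.22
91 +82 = 173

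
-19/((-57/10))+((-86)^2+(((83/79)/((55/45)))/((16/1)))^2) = 7399.34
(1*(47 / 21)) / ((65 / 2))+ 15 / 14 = 1.14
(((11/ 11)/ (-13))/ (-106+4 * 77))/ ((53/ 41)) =-41/ 139178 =-0.00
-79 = -79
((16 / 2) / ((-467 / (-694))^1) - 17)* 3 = -7161 / 467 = -15.33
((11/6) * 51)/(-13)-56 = -1643/26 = -63.19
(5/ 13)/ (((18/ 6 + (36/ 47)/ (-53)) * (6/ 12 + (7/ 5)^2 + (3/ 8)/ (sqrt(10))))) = 817048000/ 15565737681 - 12455000 * sqrt(10)/ 15565737681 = 0.05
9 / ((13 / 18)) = 162 / 13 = 12.46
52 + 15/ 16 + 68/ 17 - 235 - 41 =-3505/ 16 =-219.06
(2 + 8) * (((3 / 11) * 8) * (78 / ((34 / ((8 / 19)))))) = 74880 / 3553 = 21.08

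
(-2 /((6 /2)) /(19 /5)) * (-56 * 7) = 3920 /57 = 68.77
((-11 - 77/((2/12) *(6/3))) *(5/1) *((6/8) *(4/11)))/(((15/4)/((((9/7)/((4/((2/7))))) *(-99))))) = 39204/49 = 800.08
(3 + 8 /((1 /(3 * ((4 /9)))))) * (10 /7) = 410 /21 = 19.52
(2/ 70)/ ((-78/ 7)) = -1/ 390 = -0.00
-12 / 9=-4 / 3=-1.33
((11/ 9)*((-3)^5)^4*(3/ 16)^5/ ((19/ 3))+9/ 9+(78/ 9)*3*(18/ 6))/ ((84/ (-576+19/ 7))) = -1064782.93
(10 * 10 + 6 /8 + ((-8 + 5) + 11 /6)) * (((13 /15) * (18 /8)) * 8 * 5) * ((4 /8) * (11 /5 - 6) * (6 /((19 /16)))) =-74568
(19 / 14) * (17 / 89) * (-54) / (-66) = 0.21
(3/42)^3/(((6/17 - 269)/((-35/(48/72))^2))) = -3825/1023008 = -0.00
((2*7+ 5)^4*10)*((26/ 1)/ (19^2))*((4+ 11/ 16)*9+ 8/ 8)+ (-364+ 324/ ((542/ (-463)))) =4052937.98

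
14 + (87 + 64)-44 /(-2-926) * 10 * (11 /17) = 325985 /1972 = 165.31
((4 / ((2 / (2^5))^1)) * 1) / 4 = 16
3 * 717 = 2151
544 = 544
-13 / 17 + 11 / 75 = -788 / 1275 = -0.62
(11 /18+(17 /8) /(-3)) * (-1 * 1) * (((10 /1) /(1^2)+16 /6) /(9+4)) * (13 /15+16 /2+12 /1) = 41629 /21060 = 1.98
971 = 971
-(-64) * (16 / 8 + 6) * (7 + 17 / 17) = 4096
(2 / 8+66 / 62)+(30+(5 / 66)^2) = 2114681 / 67518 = 31.32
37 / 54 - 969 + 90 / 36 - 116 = -29209 / 27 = -1081.81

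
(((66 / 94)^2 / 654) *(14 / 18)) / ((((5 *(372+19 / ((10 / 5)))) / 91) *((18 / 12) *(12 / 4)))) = 22022 / 3543092415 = 0.00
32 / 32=1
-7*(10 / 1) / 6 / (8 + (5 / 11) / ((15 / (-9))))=-77 / 51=-1.51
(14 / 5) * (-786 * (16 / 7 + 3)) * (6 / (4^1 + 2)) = -58164 / 5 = -11632.80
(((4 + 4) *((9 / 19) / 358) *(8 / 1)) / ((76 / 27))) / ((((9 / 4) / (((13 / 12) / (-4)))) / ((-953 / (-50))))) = -111501 / 1615475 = -0.07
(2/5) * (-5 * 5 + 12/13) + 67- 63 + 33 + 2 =1909/65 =29.37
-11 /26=-0.42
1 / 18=0.06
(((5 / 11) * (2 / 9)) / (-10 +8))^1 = -0.05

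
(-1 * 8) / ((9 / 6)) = -16 / 3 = -5.33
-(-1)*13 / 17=13 / 17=0.76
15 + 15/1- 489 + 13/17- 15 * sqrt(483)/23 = -7790/17- 15 * sqrt(483)/23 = -472.57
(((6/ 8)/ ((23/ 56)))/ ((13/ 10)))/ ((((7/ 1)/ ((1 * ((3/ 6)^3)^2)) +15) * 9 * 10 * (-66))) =-0.00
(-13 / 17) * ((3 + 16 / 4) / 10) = -0.54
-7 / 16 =-0.44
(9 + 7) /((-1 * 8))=-2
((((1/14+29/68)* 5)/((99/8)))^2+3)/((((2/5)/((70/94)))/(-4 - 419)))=-1172202175/489566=-2394.37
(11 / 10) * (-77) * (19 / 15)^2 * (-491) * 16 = 1201052776 / 1125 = 1067602.47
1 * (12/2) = 6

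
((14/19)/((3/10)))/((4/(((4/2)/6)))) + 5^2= 4310/171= 25.20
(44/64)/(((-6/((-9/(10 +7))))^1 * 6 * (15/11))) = 121/16320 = 0.01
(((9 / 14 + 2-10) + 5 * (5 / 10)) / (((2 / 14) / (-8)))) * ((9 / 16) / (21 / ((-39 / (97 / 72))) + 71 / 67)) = 457.71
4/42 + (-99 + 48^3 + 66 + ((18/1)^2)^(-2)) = 81242361079/734832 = 110559.10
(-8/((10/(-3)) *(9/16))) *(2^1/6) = 64/45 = 1.42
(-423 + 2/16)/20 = -21.14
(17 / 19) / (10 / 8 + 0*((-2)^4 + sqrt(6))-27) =-68 / 1957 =-0.03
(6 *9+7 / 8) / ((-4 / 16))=-439 / 2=-219.50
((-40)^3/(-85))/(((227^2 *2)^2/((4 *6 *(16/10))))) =122880/45139043297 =0.00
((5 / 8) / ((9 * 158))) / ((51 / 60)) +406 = 19629313 / 48348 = 406.00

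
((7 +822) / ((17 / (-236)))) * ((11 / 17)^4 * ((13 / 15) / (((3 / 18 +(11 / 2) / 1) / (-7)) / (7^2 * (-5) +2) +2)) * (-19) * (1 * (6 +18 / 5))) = 57766995263001024 / 362879952775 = 159190.37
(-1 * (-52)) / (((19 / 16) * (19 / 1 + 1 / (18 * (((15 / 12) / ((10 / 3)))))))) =22464 / 9823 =2.29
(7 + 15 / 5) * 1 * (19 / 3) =190 / 3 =63.33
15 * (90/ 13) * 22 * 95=2821500/ 13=217038.46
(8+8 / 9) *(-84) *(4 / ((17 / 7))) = -62720 / 51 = -1229.80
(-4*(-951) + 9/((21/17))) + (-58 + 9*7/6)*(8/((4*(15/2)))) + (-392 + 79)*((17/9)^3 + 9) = -5755181/5103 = -1127.80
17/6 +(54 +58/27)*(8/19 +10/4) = 57061/342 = 166.85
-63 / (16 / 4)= -15.75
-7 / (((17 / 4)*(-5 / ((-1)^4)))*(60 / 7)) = 49 / 1275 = 0.04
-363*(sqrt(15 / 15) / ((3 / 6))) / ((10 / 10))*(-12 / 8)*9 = 9801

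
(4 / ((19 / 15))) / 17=60 / 323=0.19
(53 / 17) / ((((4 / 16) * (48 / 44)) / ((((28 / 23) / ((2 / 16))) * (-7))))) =-914144 / 1173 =-779.32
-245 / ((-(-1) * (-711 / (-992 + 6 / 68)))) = -8262625 / 24174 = -341.80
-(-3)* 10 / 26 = 15 / 13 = 1.15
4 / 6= 2 / 3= 0.67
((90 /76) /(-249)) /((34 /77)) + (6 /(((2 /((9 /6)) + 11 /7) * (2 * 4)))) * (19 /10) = 31385823 /65413960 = 0.48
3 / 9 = 1 / 3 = 0.33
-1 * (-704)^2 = -495616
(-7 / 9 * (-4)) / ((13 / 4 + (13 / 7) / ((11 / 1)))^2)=2656192 / 9979281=0.27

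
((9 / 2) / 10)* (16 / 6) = 6 / 5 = 1.20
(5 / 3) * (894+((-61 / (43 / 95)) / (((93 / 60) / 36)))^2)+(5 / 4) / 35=16330517.68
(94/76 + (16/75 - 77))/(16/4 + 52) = -215317/159600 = -1.35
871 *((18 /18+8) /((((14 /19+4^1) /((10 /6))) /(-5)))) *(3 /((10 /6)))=-49647 /2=-24823.50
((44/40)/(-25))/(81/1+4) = -11/21250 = -0.00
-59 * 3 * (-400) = 70800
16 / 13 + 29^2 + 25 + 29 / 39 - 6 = 33617 / 39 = 861.97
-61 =-61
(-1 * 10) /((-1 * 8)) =5 /4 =1.25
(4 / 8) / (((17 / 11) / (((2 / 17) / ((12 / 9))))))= 33 / 1156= 0.03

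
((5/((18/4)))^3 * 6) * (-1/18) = -1000/2187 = -0.46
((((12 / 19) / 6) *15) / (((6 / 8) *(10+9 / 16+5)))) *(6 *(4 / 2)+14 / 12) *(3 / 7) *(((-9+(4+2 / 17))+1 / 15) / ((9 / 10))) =-62087680 / 15200703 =-4.08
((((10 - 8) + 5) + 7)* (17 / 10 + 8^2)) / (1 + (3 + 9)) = 4599 / 65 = 70.75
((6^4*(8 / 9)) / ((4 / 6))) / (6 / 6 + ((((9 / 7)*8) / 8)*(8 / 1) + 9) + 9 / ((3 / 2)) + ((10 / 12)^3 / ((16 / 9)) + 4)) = 4644864 / 82283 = 56.45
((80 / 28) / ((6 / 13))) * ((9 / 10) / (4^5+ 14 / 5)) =195 / 35938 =0.01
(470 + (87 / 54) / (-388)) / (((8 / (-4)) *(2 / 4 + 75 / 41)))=-134580491 / 1333944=-100.89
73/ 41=1.78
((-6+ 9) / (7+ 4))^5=243 / 161051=0.00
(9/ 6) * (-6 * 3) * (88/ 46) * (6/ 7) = -7128/ 161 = -44.27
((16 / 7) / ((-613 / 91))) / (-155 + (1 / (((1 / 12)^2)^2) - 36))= -208 / 12594085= -0.00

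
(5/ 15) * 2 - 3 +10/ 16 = -41/ 24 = -1.71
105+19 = 124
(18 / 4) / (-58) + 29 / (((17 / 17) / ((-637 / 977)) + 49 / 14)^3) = 6814604805311 / 1823396764500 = 3.74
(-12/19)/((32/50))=-0.99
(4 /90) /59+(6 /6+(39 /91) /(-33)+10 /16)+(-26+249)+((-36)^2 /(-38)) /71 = 494494936723 /2206262520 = 224.13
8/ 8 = 1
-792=-792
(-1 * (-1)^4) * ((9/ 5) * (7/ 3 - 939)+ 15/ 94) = 158469/ 94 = 1685.84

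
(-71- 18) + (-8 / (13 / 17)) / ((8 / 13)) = -106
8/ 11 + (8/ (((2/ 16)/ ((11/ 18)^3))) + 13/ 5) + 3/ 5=743104/ 40095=18.53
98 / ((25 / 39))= 3822 / 25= 152.88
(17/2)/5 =17/10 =1.70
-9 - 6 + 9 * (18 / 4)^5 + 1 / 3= 1592915 / 96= 16592.86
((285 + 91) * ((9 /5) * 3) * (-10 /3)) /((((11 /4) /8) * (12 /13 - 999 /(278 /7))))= 260901888 /321101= 812.52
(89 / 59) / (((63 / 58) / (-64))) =-330368 / 3717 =-88.88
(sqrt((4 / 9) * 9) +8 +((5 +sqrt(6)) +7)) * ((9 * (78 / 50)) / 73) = 351 * sqrt(6) / 1825 +7722 / 1825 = 4.70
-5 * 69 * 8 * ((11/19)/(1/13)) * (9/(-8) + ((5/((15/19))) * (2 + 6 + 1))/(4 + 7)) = -1601145/19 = -84270.79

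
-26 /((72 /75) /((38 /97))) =-6175 /582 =-10.61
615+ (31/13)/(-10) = 79919/130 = 614.76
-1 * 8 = -8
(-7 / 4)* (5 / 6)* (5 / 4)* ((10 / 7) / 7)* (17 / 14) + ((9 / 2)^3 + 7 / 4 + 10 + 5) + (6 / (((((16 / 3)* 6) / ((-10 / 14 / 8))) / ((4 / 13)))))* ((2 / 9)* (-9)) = 6569777 / 61152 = 107.43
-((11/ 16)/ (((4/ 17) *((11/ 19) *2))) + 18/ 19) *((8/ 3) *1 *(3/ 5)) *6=-25323/ 760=-33.32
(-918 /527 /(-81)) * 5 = 10 /93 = 0.11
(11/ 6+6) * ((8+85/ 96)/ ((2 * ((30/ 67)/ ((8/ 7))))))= 2686097/ 30240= 88.83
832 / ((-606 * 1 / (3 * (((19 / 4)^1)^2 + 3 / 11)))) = -94.05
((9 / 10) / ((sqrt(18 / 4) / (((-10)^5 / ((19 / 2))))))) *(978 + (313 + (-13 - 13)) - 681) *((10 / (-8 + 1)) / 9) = 116800000 *sqrt(2) / 399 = 413985.32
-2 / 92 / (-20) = 1 / 920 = 0.00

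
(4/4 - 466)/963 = -155/321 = -0.48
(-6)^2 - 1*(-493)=529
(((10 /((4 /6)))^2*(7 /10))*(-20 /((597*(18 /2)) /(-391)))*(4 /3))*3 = 547400 /597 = 916.92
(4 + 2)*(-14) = -84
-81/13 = -6.23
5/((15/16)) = 16/3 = 5.33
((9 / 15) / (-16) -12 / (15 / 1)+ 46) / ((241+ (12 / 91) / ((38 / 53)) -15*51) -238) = -6246877 / 105374400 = -0.06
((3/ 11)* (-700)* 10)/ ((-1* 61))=21000/ 671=31.30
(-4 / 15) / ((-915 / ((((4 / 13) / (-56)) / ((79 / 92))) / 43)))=-184 / 4242768075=-0.00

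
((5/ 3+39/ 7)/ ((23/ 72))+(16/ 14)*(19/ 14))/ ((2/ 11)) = 150062/ 1127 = 133.15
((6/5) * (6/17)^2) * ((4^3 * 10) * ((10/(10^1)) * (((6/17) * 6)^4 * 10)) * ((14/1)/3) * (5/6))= 1805923123200/24137569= 74817.94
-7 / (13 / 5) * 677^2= -16041515 / 13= -1233962.69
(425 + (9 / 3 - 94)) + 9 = 343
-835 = -835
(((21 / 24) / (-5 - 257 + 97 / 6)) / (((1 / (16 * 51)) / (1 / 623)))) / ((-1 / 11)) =6732 / 131275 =0.05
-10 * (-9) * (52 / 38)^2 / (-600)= -507 / 1805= -0.28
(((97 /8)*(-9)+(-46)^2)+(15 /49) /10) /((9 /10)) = 3933535 /1764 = 2229.90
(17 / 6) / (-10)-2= -137 / 60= -2.28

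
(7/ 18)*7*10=245/ 9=27.22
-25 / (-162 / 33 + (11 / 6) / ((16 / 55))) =-17.95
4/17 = 0.24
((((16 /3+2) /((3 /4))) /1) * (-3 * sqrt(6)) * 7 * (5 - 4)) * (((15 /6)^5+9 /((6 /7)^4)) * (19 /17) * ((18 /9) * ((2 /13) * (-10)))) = 481722010 * sqrt(6) /5967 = 197749.81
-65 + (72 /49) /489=-519131 /7987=-65.00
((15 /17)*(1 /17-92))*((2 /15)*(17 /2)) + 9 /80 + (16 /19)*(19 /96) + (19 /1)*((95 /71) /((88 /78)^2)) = -157049531 /2190705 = -71.69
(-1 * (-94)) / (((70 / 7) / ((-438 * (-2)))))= 41172 / 5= 8234.40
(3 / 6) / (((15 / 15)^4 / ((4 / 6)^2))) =2 / 9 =0.22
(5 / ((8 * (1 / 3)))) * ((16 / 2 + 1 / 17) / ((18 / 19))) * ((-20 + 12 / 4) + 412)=5140925 / 816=6300.15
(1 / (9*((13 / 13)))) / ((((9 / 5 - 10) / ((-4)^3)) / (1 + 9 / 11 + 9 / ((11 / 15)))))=12.22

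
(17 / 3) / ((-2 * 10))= -17 / 60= -0.28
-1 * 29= -29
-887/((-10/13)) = 11531/10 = 1153.10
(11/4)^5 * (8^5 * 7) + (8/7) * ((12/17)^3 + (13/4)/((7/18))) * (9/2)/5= 43423457519674/1203685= 36075432.96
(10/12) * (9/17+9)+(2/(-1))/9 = 7.72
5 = 5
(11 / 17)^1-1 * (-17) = 300 / 17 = 17.65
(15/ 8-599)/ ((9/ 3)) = -199.04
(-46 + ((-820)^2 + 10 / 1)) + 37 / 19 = 12774953 / 19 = 672365.95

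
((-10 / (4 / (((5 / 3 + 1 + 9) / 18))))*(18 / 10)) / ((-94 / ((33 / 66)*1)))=35 / 2256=0.02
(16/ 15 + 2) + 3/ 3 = 4.07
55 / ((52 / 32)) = 440 / 13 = 33.85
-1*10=-10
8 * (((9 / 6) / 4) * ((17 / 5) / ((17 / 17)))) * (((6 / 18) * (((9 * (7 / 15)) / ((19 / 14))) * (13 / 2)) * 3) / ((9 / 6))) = 64974 / 475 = 136.79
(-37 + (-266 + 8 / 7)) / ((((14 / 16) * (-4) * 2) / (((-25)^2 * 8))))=10565000 / 49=215612.24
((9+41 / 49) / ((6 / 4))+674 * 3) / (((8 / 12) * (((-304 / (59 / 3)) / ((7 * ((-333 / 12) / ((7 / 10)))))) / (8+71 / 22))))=21156402605 / 34496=613300.17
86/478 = 43/239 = 0.18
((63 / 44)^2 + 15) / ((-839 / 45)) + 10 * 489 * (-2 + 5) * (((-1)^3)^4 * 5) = 119141212995 / 1624304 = 73349.09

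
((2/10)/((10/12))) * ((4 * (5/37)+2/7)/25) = 0.01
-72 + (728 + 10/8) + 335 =3969/4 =992.25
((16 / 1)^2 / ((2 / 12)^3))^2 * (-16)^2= 782757789696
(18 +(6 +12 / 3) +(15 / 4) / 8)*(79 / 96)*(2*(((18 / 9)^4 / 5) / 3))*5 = 71969 / 288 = 249.89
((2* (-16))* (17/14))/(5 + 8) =-272/91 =-2.99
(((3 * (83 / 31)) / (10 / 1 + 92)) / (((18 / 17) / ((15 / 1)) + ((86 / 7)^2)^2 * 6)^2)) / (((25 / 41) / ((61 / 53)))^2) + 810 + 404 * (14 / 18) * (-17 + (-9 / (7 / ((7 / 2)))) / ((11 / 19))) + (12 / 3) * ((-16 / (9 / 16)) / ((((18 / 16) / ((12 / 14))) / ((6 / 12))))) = -5492946148518665410778259279595859 / 782751354739424329716997432200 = -7017.49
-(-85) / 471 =85 / 471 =0.18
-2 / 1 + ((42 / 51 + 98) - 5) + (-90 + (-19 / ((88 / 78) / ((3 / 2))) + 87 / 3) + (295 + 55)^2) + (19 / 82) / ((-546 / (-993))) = 683776457737 / 5581576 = 122505.98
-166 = -166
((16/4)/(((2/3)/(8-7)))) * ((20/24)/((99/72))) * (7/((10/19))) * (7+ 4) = 532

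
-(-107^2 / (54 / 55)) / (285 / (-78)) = -1637207 / 513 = -3191.44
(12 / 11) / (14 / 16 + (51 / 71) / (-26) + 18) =88608 / 1530859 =0.06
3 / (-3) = -1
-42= -42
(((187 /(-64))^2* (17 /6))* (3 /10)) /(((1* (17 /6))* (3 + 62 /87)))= 536877 /778240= 0.69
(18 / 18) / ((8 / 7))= 7 / 8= 0.88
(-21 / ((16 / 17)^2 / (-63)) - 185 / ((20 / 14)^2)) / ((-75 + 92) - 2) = 1795703 / 19200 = 93.53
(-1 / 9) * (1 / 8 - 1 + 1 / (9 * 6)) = 185 / 1944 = 0.10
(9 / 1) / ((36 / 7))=7 / 4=1.75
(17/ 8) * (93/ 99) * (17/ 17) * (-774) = -67983/ 44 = -1545.07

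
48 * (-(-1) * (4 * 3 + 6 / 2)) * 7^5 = 12101040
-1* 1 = -1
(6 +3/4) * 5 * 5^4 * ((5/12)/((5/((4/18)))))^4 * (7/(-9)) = -21875/11337408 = -0.00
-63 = -63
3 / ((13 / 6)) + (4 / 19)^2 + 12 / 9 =38890 / 14079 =2.76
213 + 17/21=4490/21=213.81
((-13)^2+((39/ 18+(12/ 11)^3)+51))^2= 3184765037281/ 63776196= 49936.58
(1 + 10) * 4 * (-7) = -308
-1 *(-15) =15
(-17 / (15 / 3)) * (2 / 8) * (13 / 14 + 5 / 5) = -459 / 280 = -1.64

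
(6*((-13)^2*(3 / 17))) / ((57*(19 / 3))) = 3042 / 6137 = 0.50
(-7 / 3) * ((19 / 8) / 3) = -133 / 72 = -1.85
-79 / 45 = -1.76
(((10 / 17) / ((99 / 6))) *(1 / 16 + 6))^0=1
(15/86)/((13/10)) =75/559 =0.13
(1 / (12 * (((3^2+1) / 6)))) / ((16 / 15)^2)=0.04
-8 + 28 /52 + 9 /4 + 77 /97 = -22283 /5044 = -4.42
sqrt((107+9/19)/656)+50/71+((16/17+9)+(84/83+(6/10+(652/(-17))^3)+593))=-8079131459133/144761545+sqrt(1590718)/3116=-55809.52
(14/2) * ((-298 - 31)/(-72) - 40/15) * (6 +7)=12467/72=173.15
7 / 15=0.47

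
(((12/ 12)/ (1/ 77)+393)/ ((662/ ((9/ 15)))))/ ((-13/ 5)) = -705/ 4303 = -0.16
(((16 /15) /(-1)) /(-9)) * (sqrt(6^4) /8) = 8 /15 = 0.53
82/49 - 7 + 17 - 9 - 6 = -163/49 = -3.33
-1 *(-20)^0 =-1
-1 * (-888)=888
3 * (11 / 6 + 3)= 29 / 2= 14.50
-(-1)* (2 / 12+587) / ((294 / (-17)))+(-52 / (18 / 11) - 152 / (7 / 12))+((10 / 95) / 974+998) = 1218185405 / 1813588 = 671.70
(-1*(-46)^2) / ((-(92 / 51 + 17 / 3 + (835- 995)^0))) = 8993 / 36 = 249.81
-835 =-835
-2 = -2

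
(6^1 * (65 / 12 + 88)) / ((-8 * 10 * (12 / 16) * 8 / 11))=-12331 / 960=-12.84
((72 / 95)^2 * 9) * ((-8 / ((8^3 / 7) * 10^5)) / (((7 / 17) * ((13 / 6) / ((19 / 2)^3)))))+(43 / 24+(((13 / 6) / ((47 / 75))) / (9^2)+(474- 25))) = 223119739481393 / 494910000000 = 450.83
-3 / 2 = -1.50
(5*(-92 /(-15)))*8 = 736 /3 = 245.33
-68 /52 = -17 /13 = -1.31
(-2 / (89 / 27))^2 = 2916 / 7921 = 0.37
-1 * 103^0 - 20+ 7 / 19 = -392 / 19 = -20.63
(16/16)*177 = 177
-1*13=-13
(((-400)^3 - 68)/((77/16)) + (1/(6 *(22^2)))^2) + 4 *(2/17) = -13345961355809161/1003552704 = -13298714.96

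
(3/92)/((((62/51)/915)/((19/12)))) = 886635/22816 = 38.86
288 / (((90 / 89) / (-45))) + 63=-12753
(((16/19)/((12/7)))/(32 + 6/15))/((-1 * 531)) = -0.00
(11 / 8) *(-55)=-605 / 8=-75.62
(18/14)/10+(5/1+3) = 569/70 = 8.13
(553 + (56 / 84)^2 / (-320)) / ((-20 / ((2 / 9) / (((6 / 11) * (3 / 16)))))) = -4379749 / 72900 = -60.08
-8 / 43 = -0.19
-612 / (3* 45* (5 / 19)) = -1292 / 75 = -17.23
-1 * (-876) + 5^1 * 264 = 2196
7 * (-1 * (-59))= 413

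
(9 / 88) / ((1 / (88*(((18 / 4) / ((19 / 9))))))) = 729 / 38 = 19.18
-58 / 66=-29 / 33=-0.88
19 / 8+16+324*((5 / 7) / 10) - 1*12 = 1653 / 56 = 29.52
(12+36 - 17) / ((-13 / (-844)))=26164 / 13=2012.62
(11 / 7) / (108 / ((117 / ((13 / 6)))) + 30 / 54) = 99 / 161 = 0.61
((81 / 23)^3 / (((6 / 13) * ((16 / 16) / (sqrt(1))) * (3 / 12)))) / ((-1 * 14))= -2302911 / 85169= -27.04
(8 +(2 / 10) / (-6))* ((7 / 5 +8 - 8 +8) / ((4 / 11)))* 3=617.82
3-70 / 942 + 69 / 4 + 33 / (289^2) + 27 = 7423325131 / 157353564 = 47.18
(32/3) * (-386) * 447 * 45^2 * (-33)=122987937600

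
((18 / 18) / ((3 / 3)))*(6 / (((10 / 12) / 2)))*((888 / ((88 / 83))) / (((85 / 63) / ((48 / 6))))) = 71512.59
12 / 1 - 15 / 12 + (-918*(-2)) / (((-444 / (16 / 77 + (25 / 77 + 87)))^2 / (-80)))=-184995585557 / 32467204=-5697.92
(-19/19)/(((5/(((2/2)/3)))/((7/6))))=-7/90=-0.08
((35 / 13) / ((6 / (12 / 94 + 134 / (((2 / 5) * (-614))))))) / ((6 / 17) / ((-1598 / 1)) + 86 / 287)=-35013143305 / 55903230084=-0.63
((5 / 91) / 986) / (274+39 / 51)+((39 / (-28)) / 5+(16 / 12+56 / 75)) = 2220579637 / 1232676900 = 1.80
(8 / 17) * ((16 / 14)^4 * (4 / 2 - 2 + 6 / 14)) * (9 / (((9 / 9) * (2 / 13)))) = 5750784 / 285719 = 20.13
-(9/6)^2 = -9/4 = -2.25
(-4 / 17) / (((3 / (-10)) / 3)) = 2.35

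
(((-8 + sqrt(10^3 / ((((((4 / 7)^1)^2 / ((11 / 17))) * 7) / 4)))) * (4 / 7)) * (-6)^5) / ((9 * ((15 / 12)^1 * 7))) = 110592 / 245 - 13824 * sqrt(13090) / 833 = -1447.31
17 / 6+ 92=569 / 6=94.83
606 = 606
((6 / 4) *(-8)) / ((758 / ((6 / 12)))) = -3 / 379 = -0.01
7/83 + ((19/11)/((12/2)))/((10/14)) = 13349/27390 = 0.49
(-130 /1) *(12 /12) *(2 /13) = -20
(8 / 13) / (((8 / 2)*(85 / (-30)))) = -12 / 221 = -0.05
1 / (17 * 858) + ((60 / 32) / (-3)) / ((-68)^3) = 76129 / 1079130624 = 0.00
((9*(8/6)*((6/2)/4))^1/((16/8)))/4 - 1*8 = -55/8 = -6.88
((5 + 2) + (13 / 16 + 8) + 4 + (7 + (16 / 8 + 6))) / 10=557 / 160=3.48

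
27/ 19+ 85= 1642/ 19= 86.42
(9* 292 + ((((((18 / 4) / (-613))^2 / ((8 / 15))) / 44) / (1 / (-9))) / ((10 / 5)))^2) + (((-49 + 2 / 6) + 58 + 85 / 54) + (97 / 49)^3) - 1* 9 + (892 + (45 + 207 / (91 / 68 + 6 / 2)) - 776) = 2846.38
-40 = -40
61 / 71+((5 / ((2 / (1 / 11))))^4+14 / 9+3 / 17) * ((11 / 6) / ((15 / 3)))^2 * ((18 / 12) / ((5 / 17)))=1520581603 / 742262400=2.05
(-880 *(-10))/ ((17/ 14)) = 123200/ 17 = 7247.06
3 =3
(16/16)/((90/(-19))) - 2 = -199/90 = -2.21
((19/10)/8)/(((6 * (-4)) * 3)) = -0.00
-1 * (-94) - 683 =-589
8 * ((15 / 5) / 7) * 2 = 48 / 7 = 6.86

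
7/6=1.17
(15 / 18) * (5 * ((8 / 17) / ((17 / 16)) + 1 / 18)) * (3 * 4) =64825 / 2601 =24.92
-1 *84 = -84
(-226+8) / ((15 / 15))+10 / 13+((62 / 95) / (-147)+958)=134482144 / 181545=740.76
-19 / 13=-1.46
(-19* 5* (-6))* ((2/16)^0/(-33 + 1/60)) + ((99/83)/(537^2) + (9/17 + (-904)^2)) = 73115057894233570/89470295129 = 817199.25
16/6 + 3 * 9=89/3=29.67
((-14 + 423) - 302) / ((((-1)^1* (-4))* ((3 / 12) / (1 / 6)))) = 107 / 6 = 17.83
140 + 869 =1009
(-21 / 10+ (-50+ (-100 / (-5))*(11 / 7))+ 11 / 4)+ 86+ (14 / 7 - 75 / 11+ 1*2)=100501 / 1540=65.26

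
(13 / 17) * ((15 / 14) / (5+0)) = 39 / 238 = 0.16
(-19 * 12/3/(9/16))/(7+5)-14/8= -1405/108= -13.01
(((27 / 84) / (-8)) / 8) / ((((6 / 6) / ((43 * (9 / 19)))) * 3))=-1161 / 34048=-0.03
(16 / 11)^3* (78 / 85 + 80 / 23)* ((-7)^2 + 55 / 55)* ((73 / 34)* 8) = 102786990080 / 8847157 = 11618.08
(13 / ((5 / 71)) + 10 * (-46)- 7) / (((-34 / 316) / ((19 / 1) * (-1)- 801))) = -36587744 / 17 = -2152220.24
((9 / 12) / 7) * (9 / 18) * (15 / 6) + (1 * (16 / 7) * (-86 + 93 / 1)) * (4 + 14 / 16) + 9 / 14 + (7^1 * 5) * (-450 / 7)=-243177 / 112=-2171.22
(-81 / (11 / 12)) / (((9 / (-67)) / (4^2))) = 115776 / 11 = 10525.09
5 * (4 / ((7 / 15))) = 300 / 7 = 42.86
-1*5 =-5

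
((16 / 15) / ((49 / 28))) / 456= 8 / 5985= 0.00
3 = 3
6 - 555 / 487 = 2367 / 487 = 4.86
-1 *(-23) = 23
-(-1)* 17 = 17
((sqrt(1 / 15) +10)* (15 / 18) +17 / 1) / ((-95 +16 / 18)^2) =9* sqrt(15) / 1434818 +2052 / 717409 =0.00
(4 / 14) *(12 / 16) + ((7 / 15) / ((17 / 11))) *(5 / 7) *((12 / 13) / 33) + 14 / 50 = 116099 / 232050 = 0.50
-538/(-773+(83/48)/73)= 1885152/2708509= 0.70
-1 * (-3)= 3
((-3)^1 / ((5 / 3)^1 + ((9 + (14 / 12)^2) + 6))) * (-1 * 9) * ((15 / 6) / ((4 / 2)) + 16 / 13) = 31347 / 8437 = 3.72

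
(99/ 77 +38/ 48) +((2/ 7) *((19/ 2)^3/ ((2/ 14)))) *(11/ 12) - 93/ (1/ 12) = 153865/ 336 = 457.93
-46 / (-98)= 23 / 49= 0.47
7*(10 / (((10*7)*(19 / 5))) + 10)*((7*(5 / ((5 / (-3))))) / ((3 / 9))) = -84105 / 19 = -4426.58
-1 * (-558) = 558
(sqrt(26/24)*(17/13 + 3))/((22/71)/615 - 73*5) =-407540*sqrt(39)/207190139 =-0.01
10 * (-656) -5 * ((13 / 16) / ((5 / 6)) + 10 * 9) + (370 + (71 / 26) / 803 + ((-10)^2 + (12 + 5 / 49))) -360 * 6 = -35571577997 / 4092088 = -8692.77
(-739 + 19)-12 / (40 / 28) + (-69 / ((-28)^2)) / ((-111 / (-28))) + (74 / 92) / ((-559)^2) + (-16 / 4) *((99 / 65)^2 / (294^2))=-46508097268159409 / 63847711573100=-728.42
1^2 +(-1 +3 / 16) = 3 / 16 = 0.19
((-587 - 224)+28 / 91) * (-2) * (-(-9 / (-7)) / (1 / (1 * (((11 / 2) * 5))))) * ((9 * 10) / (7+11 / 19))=-495596475 / 728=-680764.39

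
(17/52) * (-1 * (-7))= 2.29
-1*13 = -13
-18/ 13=-1.38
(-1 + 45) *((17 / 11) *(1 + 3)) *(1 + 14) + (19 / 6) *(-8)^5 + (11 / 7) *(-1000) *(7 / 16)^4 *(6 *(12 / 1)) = -318967219 / 3072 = -103830.47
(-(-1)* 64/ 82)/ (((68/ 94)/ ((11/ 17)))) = 8272/ 11849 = 0.70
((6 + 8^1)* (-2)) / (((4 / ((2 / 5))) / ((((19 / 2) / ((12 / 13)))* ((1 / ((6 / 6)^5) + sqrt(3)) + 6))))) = -12103 / 60 - 1729* sqrt(3) / 60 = -251.63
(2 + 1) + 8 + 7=18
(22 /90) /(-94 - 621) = -1 /2925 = -0.00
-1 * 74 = -74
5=5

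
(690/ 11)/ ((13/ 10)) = 6900/ 143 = 48.25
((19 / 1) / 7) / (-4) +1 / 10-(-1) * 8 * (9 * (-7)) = -70641 / 140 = -504.58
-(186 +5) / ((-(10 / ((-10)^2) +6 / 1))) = 1910 / 61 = 31.31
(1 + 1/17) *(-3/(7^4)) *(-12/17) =648/693889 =0.00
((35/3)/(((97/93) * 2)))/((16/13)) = 14105/3104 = 4.54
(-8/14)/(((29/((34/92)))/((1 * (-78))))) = 2652/4669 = 0.57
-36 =-36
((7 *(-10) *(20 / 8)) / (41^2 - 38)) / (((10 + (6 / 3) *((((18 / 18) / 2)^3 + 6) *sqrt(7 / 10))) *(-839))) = -280000 / 1112430939 + 34300 *sqrt(70) / 1112430939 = 0.00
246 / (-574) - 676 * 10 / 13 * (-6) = 21837 / 7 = 3119.57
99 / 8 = 12.38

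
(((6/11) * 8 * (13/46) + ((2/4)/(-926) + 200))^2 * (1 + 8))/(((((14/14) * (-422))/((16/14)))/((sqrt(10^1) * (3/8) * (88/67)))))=-1537.30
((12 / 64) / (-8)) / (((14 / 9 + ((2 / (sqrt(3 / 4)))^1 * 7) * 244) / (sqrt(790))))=-4941 * sqrt(2370) / 1440294688 + 27 * sqrt(790) / 11522357504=-0.00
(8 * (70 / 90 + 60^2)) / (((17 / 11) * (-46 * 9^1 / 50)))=-2251.13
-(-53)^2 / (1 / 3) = -8427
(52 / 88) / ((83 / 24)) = 156 / 913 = 0.17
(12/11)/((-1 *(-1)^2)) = -12/11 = -1.09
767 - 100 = 667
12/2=6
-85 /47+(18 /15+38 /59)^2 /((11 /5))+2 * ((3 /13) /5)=-19942817 /116979005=-0.17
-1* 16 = -16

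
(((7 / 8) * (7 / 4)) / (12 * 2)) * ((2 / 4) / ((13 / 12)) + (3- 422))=-266609 / 9984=-26.70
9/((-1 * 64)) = -9/64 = -0.14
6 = 6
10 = 10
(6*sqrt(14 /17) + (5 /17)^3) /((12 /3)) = 125 /19652 + 3*sqrt(238) /34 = 1.37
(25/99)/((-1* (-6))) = 25/594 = 0.04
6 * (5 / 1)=30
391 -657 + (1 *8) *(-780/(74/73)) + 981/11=-6332.49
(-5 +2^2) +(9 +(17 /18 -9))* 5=67 /18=3.72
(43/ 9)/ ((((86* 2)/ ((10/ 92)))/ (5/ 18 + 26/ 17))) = 2765/ 506736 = 0.01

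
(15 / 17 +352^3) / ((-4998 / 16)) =-5931532408 / 42483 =-139621.32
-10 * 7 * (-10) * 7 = 4900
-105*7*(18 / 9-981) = 719565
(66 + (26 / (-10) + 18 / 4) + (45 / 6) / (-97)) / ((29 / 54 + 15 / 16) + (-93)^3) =-14210208 / 168528569695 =-0.00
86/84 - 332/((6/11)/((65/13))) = -127777/42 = -3042.31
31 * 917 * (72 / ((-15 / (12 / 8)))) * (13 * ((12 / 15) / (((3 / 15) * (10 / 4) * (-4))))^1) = 26607672 / 25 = 1064306.88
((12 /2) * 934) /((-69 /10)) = -18680 /23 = -812.17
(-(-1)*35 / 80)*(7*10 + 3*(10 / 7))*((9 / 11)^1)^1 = 26.59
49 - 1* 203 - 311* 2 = -776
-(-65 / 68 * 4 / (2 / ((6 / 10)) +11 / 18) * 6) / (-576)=-195 / 19312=-0.01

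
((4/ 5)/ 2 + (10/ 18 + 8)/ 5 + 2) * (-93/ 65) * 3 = -1147/ 65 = -17.65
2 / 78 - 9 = -350 / 39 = -8.97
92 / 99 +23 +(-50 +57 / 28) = -66625 / 2772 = -24.03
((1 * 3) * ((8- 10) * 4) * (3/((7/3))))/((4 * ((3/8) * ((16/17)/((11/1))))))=-240.43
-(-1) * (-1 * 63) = -63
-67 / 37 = -1.81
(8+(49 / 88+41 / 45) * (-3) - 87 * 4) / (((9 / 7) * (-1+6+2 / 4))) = -3182291 / 65340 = -48.70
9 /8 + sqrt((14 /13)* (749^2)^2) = 9 /8 + 561001* sqrt(182) /13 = 582179.38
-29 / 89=-0.33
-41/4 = -10.25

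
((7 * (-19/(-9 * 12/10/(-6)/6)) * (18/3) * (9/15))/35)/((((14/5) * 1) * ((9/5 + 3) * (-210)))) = 19/1176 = 0.02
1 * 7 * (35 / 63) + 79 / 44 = 2251 / 396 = 5.68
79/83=0.95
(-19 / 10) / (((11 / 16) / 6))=-912 / 55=-16.58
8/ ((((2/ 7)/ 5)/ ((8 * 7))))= 7840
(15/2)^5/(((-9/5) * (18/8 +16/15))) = -6328125/1592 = -3974.95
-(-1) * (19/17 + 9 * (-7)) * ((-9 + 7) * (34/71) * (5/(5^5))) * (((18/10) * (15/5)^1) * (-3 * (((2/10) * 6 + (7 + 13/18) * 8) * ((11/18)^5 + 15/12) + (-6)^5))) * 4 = 344028943649036/7278609375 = 47265.75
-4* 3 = -12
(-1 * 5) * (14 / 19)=-70 / 19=-3.68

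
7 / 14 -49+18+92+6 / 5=627 / 10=62.70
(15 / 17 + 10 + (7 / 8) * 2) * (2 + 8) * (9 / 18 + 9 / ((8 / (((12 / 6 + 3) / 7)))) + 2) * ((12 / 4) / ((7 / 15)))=35755875 / 13328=2682.76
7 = 7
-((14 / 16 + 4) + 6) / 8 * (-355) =30885 / 64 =482.58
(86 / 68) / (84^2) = 43 / 239904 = 0.00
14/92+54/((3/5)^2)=6907/46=150.15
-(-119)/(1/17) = 2023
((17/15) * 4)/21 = 0.22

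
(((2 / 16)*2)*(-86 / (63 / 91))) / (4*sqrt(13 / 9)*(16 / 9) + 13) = -45279 / 10762 + 4128*sqrt(13) / 5381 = -1.44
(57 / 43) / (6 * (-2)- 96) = -19 / 1548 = -0.01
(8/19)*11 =88/19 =4.63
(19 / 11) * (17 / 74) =0.40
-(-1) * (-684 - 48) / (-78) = 122 / 13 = 9.38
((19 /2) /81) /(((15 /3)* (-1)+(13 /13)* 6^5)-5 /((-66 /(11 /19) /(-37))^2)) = 13718 /908865639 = 0.00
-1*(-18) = 18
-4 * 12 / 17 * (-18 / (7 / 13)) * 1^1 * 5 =56160 / 119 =471.93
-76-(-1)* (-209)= -285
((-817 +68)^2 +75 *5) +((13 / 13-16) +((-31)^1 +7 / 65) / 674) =12296611701 / 21905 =561360.95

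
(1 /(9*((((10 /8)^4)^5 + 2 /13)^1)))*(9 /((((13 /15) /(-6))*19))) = -32985348833280 /7865845685696621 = -0.00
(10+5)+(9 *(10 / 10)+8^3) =536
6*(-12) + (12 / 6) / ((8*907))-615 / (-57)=-4219345 / 68932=-61.21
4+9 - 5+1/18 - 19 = -197/18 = -10.94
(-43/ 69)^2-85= -402836/ 4761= -84.61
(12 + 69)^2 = 6561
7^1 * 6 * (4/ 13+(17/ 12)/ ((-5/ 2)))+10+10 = 593/ 65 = 9.12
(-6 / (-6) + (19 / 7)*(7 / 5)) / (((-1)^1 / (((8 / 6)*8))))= -51.20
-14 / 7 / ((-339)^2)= -2 / 114921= -0.00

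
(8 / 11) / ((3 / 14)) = 3.39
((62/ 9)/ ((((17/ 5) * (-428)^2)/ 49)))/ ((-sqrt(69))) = -7595 * sqrt(69)/ 966936744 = -0.00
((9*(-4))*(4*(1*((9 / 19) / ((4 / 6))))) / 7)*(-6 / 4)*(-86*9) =-2256984 / 133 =-16969.80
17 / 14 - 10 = -8.79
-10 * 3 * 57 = -1710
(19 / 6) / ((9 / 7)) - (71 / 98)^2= 502559 / 259308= 1.94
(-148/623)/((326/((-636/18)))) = 7844/304647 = 0.03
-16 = -16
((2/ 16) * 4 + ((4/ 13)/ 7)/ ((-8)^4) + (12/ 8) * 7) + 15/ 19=20873235/ 1770496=11.79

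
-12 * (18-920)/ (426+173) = 18.07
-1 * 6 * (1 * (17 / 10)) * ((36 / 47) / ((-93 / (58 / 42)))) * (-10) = -11832 / 10199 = -1.16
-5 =-5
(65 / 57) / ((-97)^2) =65 / 536313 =0.00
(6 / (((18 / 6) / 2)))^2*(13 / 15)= 208 / 15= 13.87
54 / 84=0.64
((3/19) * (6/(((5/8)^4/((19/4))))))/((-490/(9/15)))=-27648/765625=-0.04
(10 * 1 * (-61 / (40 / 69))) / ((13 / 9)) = -37881 / 52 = -728.48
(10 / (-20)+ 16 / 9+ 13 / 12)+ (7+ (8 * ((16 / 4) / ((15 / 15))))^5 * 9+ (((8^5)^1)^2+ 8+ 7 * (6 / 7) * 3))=49526342905 / 36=1375731747.36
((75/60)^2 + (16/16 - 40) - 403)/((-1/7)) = 3083.06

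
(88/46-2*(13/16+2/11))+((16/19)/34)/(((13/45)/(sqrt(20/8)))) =-153/2024+180*sqrt(10)/4199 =0.06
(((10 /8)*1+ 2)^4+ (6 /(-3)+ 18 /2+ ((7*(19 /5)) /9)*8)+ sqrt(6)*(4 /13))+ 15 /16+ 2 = 4*sqrt(6) /13+ 1672109 /11520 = 145.90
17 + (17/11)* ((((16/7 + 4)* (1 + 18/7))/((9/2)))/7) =55879/3087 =18.10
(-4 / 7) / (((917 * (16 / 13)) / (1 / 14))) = -13 / 359464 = -0.00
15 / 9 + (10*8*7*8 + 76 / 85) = 1143053 / 255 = 4482.56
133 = 133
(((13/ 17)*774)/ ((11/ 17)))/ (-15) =-3354/ 55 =-60.98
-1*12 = -12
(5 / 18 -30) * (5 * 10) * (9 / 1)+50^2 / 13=-13182.69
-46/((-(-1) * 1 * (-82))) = 23/41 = 0.56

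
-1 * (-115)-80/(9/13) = -5/9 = -0.56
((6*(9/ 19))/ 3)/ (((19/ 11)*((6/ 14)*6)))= 77/ 361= 0.21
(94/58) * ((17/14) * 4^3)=25568/203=125.95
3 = 3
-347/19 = -18.26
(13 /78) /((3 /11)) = 11 /18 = 0.61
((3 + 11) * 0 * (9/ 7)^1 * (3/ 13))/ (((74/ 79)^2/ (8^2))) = 0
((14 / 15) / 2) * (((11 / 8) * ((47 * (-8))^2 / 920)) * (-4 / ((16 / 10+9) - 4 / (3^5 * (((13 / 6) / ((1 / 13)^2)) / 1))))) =-5765569524 / 154949045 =-37.21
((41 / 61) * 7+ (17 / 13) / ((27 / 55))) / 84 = 39443 / 449631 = 0.09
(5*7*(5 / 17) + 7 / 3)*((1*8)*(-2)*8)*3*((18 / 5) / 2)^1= -741888 / 85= -8728.09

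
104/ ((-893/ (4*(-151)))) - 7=56565/ 893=63.34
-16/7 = -2.29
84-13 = 71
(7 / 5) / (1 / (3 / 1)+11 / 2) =6 / 25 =0.24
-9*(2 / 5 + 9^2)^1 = -3663 / 5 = -732.60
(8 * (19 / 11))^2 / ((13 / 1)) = 23104 / 1573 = 14.69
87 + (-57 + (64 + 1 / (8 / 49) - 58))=42.12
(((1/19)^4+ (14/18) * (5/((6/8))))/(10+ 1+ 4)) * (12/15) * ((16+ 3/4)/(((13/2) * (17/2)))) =0.08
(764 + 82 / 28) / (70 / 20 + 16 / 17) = 182529 / 1057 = 172.69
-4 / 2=-2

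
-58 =-58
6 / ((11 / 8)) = 48 / 11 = 4.36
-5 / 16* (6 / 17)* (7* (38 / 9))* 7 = -4655 / 204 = -22.82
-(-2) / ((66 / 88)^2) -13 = -85 / 9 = -9.44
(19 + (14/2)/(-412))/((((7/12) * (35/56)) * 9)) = 20856/3605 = 5.79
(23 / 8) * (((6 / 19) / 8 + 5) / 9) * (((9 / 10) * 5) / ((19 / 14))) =61663 / 11552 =5.34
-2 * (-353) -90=616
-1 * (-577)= 577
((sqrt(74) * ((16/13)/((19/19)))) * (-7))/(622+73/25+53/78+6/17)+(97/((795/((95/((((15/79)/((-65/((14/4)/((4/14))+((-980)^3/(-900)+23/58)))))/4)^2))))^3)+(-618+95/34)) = -5274433420264403598112337469308112529294662362751736332897842345/8573444389204461554528021694449539424900841186135794434765802-285600 * sqrt(74)/20750323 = -615.32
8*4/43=0.74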